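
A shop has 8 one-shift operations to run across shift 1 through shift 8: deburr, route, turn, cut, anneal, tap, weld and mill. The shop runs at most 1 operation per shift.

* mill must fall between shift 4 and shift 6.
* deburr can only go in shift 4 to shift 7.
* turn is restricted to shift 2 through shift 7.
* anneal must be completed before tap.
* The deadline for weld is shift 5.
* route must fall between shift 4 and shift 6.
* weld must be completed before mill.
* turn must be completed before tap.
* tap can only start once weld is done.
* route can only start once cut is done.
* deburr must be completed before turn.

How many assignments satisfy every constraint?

Splitting on deburr: it can be shift 4 (12), shift 5 (12), shift 6 (12). Listing each branch's schedules as (route, turn, cut, anneal, tap, weld, mill) by shift number:
deburr=shift 4: (5,7,1,2,8,3,6) (5,7,1,3,8,2,6) (5,7,2,1,8,3,6) (5,7,2,3,8,1,6) (5,7,3,1,8,2,6) (5,7,3,2,8,1,6) (6,7,1,2,8,3,5) (6,7,1,3,8,2,5) (6,7,2,1,8,3,5) (6,7,2,3,8,1,5) (6,7,3,1,8,2,5) (6,7,3,2,8,1,5) — 12.
deburr=shift 5: (4,7,1,2,8,3,6) (4,7,1,3,8,2,6) (4,7,2,1,8,3,6) (4,7,2,3,8,1,6) (4,7,3,1,8,2,6) (4,7,3,2,8,1,6) (6,7,1,2,8,3,4) (6,7,1,3,8,2,4) (6,7,2,1,8,3,4) (6,7,2,3,8,1,4) (6,7,3,1,8,2,4) (6,7,3,2,8,1,4) — 12.
deburr=shift 6: (4,7,1,2,8,3,5) (4,7,1,3,8,2,5) (4,7,2,1,8,3,5) (4,7,2,3,8,1,5) (4,7,3,1,8,2,5) (4,7,3,2,8,1,5) (5,7,1,2,8,3,4) (5,7,1,3,8,2,4) (5,7,2,1,8,3,4) (5,7,2,3,8,1,4) (5,7,3,1,8,2,4) (5,7,3,2,8,1,4) — 12.
Summing: 12 + 12 + 12 = 36.

36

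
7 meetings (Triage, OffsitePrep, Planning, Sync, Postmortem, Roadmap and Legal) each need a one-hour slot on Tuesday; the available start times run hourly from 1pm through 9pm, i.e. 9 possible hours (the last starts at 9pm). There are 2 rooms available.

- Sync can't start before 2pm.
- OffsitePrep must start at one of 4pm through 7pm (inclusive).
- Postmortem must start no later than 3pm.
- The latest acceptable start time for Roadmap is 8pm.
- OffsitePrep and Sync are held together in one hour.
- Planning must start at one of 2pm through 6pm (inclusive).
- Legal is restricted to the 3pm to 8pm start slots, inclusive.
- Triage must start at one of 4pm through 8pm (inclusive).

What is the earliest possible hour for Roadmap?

Roadmap's own window allows nothing later than 8pm.
Roadmap at 1pm is achievable: Planning -> 2pm, Legal -> 3pm, Sync -> 4pm, Roadmap -> 1pm, Triage -> 5pm, Postmortem -> 1pm, OffsitePrep -> 4pm.

1pm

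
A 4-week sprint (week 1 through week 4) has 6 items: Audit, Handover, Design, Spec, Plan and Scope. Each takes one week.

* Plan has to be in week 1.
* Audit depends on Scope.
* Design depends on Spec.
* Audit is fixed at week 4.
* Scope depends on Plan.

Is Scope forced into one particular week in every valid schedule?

No

Scope can be week 2 (e.g. Scope -> week 2; Plan -> week 1; Design -> week 2; Spec -> week 1; Handover -> week 1; Audit -> week 4) or week 3 (e.g. Handover=week 1, Plan=week 1, Audit=week 4, Design=week 2, Spec=week 1, Scope=week 3).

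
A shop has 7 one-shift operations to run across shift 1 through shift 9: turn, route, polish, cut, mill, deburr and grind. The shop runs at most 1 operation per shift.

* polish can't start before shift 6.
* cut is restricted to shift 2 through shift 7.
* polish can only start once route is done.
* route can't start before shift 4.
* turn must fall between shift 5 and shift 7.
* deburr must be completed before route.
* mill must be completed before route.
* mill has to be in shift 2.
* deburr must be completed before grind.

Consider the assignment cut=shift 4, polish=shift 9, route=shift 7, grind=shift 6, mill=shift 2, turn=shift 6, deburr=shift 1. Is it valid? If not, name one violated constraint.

No — it violates: The shop runs at most 1 operation per shift

deburr must be completed before grind — holds.
mill must be completed before route — holds.
deburr must be completed before route — holds.
mill has to be in shift 2 — holds.
route can't start before shift 4 — holds.
polish can only start once route is done — holds.
The shop runs at most 1 operation per shift — violated.
polish can't start before shift 6 — holds.
turn must fall between shift 5 and shift 7 — holds.
cut is restricted to shift 2 through shift 7 — holds.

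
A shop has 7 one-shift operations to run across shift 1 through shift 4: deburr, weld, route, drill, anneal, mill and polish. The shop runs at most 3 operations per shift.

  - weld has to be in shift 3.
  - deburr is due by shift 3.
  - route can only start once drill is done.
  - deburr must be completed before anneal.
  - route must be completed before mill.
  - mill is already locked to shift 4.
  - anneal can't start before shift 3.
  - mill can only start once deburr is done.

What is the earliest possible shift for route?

Precedence pushes route to at least shift 2; downstream work caps route at shift 3.
route at shift 2 is achievable: drill -> shift 1; anneal -> shift 3; polish -> shift 1; route -> shift 2; deburr -> shift 1; weld -> shift 3; mill -> shift 4.

shift 2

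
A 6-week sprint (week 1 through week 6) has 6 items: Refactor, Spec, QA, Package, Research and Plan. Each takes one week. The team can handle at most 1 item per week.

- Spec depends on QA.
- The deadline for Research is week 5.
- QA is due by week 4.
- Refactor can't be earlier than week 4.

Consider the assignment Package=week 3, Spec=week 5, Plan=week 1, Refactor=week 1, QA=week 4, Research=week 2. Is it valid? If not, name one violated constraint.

The deadline for Research is week 5 — holds.
Refactor can't be earlier than week 4 — violated.
Spec depends on QA — holds.
QA is due by week 4 — holds.
The team can handle at most 1 item per week — violated.

No. Refactor can't be earlier than week 4 is not satisfied.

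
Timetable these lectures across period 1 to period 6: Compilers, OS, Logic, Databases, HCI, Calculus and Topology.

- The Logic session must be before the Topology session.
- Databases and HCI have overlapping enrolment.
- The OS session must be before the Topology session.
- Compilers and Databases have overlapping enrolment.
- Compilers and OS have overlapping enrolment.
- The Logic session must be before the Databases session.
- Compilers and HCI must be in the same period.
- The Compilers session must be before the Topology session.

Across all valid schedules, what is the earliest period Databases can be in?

Precedence pushes Databases to at least period 2.
Databases at period 2 is achievable: Logic in period 1; HCI in period 1; Calculus in period 1; Databases in period 2; Compilers in period 1; Topology in period 3; OS in period 2.

period 2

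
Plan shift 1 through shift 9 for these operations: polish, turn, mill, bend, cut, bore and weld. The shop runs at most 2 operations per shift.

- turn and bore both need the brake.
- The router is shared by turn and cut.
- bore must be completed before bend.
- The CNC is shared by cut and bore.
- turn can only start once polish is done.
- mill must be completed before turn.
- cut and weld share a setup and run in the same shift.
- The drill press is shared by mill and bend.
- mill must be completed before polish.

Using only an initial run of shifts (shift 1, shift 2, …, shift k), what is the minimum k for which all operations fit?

The precedence chain requires at least 3 distinct shifts.
With at most 2 per shift and 7 operations, at least 4 shifts are needed.
4 works (last occupied shift: shift 4): for example weld in shift 4, cut in shift 4, mill in shift 1, bend in shift 2, polish in shift 2, turn in shift 3, bore in shift 1.

4 shifts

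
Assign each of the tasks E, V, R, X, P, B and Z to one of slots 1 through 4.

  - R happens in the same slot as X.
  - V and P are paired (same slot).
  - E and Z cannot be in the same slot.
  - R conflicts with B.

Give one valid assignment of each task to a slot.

X in 1, B in 2, Z in 2, E in 1, V in 1, P in 1, R in 1

Checking: E(1) != Z(2); R(1) != B(2); R = X = 1; V = P = 1.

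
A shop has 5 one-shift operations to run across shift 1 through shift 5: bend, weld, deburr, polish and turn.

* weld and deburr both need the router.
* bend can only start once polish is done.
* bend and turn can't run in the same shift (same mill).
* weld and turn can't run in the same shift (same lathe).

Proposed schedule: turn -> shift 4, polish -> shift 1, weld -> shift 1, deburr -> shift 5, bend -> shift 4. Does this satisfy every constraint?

bend can only start once polish is done — holds.
bend and turn can't run in the same shift (same mill) — violated.
weld and turn can't run in the same shift (same lathe) — holds.
weld and deburr both need the router — holds.

No — it violates: bend and turn can't run in the same shift (same mill)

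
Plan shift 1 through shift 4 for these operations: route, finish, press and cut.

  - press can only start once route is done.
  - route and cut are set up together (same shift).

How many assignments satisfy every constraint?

Splitting on route: it can be shift 1 (12), shift 2 (8), shift 3 (4). Listing each branch's schedules as (finish, press, cut) by shift number:
route=shift 1: (1,2,1) (1,3,1) (1,4,1) (2,2,1) (2,3,1) (2,4,1) (3,2,1) (3,3,1) (3,4,1) (4,2,1) (4,3,1) (4,4,1) — 12.
route=shift 2: (1,3,2) (1,4,2) (2,3,2) (2,4,2) (3,3,2) (3,4,2) (4,3,2) (4,4,2) — 8.
route=shift 3: (1,4,3) (2,4,3) (3,4,3) (4,4,3) — 4.
Summing: 12 + 8 + 4 = 24.

24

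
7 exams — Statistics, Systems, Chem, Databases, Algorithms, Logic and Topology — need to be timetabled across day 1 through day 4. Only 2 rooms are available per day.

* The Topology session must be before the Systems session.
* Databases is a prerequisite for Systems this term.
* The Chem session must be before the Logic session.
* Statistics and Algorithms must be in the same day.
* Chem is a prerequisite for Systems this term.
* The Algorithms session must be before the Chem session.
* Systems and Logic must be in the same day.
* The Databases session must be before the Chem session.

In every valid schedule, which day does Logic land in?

day 4

Precedence pushes Logic to at least day 3.
So Logic is pinned to day 4.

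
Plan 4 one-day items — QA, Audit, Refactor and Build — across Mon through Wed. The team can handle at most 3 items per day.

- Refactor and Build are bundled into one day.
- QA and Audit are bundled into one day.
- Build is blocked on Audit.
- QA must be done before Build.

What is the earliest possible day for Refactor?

Tue

Refactor must be in the same day as Build, which can't be before Tue, so Refactor is at least Tue.
Refactor at Tue is achievable: Build=Tue, Audit=Mon, Refactor=Tue, QA=Mon.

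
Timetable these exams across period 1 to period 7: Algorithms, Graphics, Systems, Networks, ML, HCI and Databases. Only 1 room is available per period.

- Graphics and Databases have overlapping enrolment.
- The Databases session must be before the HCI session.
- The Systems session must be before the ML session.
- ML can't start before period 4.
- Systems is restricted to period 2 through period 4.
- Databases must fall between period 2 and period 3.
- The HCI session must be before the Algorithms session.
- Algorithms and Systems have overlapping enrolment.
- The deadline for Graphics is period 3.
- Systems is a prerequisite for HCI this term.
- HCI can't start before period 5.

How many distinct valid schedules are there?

24

Splitting on Algorithms: it can be period 6 (8), period 7 (16). Listing each branch's schedules as (Graphics, Systems, Networks, ML, HCI, Databases) by period number:
Algorithms=period 6: (1,2,4,7,5,3) (1,2,7,4,5,3) (1,3,4,7,5,2) (1,3,7,4,5,2) (1,4,2,7,5,3) (1,4,3,7,5,2) (2,4,1,7,5,3) (3,4,1,7,5,2) — 8.
Algorithms=period 7: (1,2,4,5,6,3) (1,2,4,6,5,3) (1,2,5,4,6,3) (1,2,6,4,5,3) (1,3,4,5,6,2) (1,3,4,6,5,2) (1,3,5,4,6,2) (1,3,6,4,5,2) (1,4,2,5,6,3) (1,4,2,6,5,3) (1,4,3,5,6,2) (1,4,3,6,5,2) (2,4,1,5,6,3) (2,4,1,6,5,3) (3,4,1,5,6,2) (3,4,1,6,5,2) — 16.
Summing: 8 + 16 = 24.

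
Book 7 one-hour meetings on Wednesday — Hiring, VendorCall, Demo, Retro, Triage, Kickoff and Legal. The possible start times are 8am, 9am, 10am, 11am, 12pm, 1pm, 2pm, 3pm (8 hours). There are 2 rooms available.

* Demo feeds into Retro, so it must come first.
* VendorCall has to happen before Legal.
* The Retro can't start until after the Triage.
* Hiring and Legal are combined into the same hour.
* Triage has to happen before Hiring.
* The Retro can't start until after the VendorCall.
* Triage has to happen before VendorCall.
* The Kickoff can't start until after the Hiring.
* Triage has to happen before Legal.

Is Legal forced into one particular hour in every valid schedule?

Legal can be 10am (e.g. VendorCall=9am; Legal=10am; Retro=11am; Triage=8am; Hiring=10am; Demo=8am; Kickoff=11am) or 11am (e.g. VendorCall in 9am; Legal in 11am; Retro in 10am; Kickoff in 12pm; Triage in 8am; Hiring in 11am; Demo in 8am).

No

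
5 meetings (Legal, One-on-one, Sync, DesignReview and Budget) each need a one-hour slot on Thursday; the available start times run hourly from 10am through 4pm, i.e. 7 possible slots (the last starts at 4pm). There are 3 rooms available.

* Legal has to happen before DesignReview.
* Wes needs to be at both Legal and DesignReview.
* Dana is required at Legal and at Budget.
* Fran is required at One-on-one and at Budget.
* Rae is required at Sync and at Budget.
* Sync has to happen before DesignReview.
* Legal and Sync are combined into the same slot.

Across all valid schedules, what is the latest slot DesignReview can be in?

Precedence pushes DesignReview to at least 11am.
DesignReview at 4pm is achievable: Budget in 11am; Legal in 10am; One-on-one in 10am; Sync in 10am; DesignReview in 4pm.

4pm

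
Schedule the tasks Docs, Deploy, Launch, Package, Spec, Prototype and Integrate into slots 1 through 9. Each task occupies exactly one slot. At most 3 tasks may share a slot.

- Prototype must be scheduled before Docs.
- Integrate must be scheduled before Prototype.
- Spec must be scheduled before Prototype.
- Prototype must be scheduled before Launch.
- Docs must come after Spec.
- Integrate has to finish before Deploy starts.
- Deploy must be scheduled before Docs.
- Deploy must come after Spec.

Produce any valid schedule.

Package in 1, Launch in 3, Integrate in 1, Prototype in 2, Deploy in 2, Docs in 3, Spec in 1

Checking: Spec(1) before Docs(3); Integrate(1) before Deploy(2); Prototype(2) before Launch(3); Deploy(2) before Docs(3); Spec(1) before Prototype(2); Spec(1) before Deploy(2); Integrate(1) before Prototype(2); Prototype(2) before Docs(3); max 3 per slot (cap 3).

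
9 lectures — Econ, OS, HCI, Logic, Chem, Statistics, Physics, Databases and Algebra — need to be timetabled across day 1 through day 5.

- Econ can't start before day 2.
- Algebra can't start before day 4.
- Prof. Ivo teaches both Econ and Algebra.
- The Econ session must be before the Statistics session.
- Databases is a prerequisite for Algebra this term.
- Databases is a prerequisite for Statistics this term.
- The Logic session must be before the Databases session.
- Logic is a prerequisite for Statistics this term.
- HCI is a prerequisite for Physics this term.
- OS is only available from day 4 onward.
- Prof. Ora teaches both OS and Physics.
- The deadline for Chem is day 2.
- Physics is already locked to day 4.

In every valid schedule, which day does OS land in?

day 5

OS's window is day 4–day 5.
Physics is fixed at day 4, and OS can't share a day with Physics.
So OS must be day 5.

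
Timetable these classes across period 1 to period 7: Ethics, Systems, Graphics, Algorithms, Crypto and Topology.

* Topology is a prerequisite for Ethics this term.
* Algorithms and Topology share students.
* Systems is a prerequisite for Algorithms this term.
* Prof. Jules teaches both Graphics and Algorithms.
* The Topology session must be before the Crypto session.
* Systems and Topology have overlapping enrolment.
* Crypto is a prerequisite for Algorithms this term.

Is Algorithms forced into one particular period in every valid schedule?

Algorithms can be period 3 (e.g. Topology in period 1; Algorithms in period 3; Graphics in period 1; Crypto in period 2; Ethics in period 2; Systems in period 2) or period 4 (e.g. Graphics=period 1; Algorithms=period 4; Ethics=period 2; Crypto=period 2; Systems=period 2; Topology=period 1).

No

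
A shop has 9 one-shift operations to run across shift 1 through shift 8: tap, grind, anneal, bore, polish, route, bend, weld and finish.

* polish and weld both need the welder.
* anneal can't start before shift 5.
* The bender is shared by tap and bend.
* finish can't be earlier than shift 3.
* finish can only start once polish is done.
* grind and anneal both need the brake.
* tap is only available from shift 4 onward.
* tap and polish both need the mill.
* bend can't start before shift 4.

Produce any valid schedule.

route=shift 1, bend=shift 5, polish=shift 1, finish=shift 3, bore=shift 1, grind=shift 1, anneal=shift 5, tap=shift 4, weld=shift 2

Checking: polish(shift 1) before finish(shift 3); grind(shift 1) != anneal(shift 5); polish(shift 1) != weld(shift 2); tap(shift 4) != polish(shift 1); tap(shift 4) != bend(shift 5); anneal=shift 5 in [shift 5,shift 8]; tap=shift 4 in [shift 4,shift 8]; bend=shift 5 in [shift 4,shift 8]; finish=shift 3 in [shift 3,shift 8].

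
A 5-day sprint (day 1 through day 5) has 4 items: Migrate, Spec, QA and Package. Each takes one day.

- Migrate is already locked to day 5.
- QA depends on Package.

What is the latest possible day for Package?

day 4

Downstream work caps Package at day 4.
Package at day 4 is achievable: Package=day 4, Migrate=day 5, Spec=day 1, QA=day 5.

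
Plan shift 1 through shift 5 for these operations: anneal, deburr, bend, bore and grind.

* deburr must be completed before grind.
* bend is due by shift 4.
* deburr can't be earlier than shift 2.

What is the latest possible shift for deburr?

Deburr is available from shift 2; downstream work caps deburr at shift 4.
deburr at shift 4 is achievable: bore -> shift 1; grind -> shift 5; bend -> shift 1; deburr -> shift 4; anneal -> shift 1.

shift 4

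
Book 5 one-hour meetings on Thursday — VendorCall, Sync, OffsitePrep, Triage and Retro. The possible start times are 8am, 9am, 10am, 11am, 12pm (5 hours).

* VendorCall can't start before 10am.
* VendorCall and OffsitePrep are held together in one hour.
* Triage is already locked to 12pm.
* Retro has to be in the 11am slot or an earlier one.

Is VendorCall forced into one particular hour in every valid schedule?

VendorCall can be 10am (e.g. Retro=8am, VendorCall=10am, OffsitePrep=10am, Sync=8am, Triage=12pm) or 11am (e.g. Sync in 8am, Retro in 8am, Triage in 12pm, VendorCall in 11am, OffsitePrep in 11am).

No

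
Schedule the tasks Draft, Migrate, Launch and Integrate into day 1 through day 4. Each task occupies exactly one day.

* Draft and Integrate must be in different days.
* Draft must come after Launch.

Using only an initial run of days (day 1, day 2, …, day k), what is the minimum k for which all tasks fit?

The precedence chain requires at least 2 distinct days.
2 works (last occupied day: day 2): for example Launch -> day 1; Migrate -> day 1; Draft -> day 2; Integrate -> day 1.

2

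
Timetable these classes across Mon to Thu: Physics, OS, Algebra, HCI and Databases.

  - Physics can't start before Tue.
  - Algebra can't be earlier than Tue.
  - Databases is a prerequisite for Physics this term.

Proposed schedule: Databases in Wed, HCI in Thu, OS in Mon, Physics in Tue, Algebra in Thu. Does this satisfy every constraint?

Physics can't start before Tue — holds.
Databases is a prerequisite for Physics this term — violated.
Algebra can't be earlier than Tue — holds.

No. Databases is a prerequisite for Physics this term is not satisfied.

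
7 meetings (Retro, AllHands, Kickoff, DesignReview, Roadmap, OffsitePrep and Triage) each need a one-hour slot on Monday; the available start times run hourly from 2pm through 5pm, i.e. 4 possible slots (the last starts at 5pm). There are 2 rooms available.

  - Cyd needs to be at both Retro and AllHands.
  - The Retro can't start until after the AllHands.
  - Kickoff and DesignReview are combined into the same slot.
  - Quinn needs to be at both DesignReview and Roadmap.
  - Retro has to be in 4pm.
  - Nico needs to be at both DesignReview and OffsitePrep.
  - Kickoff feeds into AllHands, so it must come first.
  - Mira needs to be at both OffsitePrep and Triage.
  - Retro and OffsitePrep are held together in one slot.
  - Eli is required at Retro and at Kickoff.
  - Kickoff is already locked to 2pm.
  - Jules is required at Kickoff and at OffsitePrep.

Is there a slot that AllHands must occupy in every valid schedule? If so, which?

3pm

Kickoff is fixed at 2pm and must come before AllHands, so AllHands is at least 3pm.
Retro is fixed at 4pm and must come after AllHands, so AllHands is at most 3pm.
So AllHands must be 3pm.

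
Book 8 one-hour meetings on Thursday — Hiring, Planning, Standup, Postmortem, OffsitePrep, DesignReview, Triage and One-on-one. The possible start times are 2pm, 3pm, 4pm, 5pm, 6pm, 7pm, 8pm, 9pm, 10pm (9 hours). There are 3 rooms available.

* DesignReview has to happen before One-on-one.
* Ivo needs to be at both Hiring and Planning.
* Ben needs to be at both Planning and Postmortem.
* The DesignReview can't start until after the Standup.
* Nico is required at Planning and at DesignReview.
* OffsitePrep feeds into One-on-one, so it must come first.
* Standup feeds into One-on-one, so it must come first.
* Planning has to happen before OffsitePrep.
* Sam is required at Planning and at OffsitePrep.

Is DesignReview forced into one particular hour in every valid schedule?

No

DesignReview can be 3pm (e.g. Postmortem=4pm; Hiring=3pm; Triage=2pm; Standup=2pm; OffsitePrep=3pm; One-on-one=4pm; Planning=2pm; DesignReview=3pm) or 4pm (e.g. Standup -> 2pm, One-on-one -> 5pm, OffsitePrep -> 3pm, Planning -> 2pm, Hiring -> 3pm, Triage -> 2pm, Postmortem -> 3pm, DesignReview -> 4pm).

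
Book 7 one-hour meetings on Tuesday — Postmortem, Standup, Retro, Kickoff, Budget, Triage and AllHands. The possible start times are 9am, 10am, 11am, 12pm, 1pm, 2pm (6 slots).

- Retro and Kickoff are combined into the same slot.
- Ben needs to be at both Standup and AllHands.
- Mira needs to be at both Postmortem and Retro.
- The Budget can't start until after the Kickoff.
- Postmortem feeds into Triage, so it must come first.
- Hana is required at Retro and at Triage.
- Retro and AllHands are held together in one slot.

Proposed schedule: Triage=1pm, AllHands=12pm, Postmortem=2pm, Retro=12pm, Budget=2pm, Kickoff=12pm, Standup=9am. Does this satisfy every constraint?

No. Postmortem feeds into Triage, so it must come first is not satisfied.

Ben needs to be at both Standup and AllHands — holds.
Mira needs to be at both Postmortem and Retro — holds.
The Budget can't start until after the Kickoff — holds.
Postmortem feeds into Triage, so it must come first — violated.
Hana is required at Retro and at Triage — holds.
Retro and AllHands are held together in one slot — holds.
Retro and Kickoff are combined into the same slot — holds.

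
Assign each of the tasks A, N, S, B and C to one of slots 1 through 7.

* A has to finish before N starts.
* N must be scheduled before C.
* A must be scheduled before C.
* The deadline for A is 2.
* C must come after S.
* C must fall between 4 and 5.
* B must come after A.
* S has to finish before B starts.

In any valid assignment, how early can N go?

Precedence pushes N to at least 2; downstream work caps N at 4.
N at 2 is achievable: B -> 2; C -> 4; A -> 1; N -> 2; S -> 1.

2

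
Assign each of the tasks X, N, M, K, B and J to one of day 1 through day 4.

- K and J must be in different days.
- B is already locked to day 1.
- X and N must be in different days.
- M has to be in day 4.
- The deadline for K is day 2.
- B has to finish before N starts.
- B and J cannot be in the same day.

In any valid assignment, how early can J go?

J at day 2 is achievable: N=day 2, M=day 4, B=day 1, X=day 1, K=day 1, J=day 2.
Nothing earlier works — the conflict constraints rule out every day before day 2.

day 2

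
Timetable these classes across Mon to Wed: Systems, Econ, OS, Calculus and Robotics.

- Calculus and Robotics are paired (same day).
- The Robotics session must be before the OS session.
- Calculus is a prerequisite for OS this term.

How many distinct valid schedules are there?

27

Splitting on Systems: it can be Mon (9), Tue (9), Wed (9). Listing each branch's schedules as (Econ, OS, Calculus, Robotics):
Systems=Mon: (Mon,Tue,Mon,Mon) (Mon,Wed,Mon,Mon) (Mon,Wed,Tue,Tue) (Tue,Tue,Mon,Mon) (Tue,Wed,Mon,Mon) (Tue,Wed,Tue,Tue) (Wed,Tue,Mon,Mon) (Wed,Wed,Mon,Mon) (Wed,Wed,Tue,Tue) — 9.
Systems=Tue: (Mon,Tue,Mon,Mon) (Mon,Wed,Mon,Mon) (Mon,Wed,Tue,Tue) (Tue,Tue,Mon,Mon) (Tue,Wed,Mon,Mon) (Tue,Wed,Tue,Tue) (Wed,Tue,Mon,Mon) (Wed,Wed,Mon,Mon) (Wed,Wed,Tue,Tue) — 9.
Systems=Wed: (Mon,Tue,Mon,Mon) (Mon,Wed,Mon,Mon) (Mon,Wed,Tue,Tue) (Tue,Tue,Mon,Mon) (Tue,Wed,Mon,Mon) (Tue,Wed,Tue,Tue) (Wed,Tue,Mon,Mon) (Wed,Wed,Mon,Mon) (Wed,Wed,Tue,Tue) — 9.
Summing: 9 + 9 + 9 = 27.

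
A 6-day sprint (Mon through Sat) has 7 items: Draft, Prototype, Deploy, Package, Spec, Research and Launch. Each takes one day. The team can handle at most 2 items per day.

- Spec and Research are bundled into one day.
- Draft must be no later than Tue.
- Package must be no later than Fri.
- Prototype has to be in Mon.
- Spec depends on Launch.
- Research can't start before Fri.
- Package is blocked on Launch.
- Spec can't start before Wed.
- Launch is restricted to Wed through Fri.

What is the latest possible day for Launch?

Thu

Launch is available from Wed; Launch's own window allows nothing later than Fri; downstream work caps Launch at Thu.
Launch at Thu is achievable: Draft -> Mon; Spec -> Sat; Package -> Fri; Deploy -> Tue; Research -> Sat; Launch -> Thu; Prototype -> Mon.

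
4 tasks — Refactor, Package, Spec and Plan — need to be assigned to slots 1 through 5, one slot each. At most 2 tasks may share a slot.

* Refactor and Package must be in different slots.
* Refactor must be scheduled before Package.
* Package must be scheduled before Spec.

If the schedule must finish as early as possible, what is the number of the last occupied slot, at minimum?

The precedence chain requires at least 3 distinct slots.
With at most 2 per slot and 4 tasks, at least 2 slots are needed.
3 works (last occupied slot: 3): for example Plan=1; Refactor=1; Package=2; Spec=3.

3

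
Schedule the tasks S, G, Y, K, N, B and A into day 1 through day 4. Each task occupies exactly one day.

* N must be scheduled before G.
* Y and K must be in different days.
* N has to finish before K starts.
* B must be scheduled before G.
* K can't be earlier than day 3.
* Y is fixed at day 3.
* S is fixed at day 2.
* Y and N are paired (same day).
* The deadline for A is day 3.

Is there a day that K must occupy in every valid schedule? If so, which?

K's window is day 3–day 4.
Y is fixed at day 3, and K can't share a day with Y.
So K must be day 4.

day 4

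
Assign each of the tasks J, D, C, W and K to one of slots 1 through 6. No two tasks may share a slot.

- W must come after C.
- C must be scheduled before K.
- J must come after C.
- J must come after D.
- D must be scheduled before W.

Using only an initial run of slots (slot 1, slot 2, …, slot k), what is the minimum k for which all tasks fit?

The precedence chain requires at least 2 distinct slots.
With at most 1 per slot and 5 tasks, at least 5 slots are needed.
5 works (last occupied slot: 5): for example W=4; D=2; K=5; J=3; C=1.

5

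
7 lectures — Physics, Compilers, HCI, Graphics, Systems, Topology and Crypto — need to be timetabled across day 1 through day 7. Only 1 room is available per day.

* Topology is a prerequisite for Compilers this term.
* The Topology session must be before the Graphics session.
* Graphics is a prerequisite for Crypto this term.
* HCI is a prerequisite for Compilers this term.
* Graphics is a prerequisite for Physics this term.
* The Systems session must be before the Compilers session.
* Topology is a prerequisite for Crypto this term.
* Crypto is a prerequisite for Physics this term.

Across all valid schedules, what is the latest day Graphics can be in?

Precedence pushes Graphics to at least day 2; downstream work caps Graphics at day 5.
Graphics at day 5 is achievable: Physics=day 7; Systems=day 3; Crypto=day 6; Compilers=day 4; HCI=day 2; Graphics=day 5; Topology=day 1.

day 5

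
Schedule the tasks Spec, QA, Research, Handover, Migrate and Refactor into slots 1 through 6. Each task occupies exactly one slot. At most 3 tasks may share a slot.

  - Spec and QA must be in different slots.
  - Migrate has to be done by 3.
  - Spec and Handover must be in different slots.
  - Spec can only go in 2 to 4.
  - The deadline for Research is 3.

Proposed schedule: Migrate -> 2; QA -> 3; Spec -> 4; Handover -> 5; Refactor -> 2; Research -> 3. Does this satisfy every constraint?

Valid

Spec can only go in 2 to 4 — holds.
Spec and QA must be in different slots — holds.
Migrate has to be done by 3 — holds.
Spec and Handover must be in different slots — holds.
The deadline for Research is 3 — holds.
At most 3 tasks may share a slot — holds.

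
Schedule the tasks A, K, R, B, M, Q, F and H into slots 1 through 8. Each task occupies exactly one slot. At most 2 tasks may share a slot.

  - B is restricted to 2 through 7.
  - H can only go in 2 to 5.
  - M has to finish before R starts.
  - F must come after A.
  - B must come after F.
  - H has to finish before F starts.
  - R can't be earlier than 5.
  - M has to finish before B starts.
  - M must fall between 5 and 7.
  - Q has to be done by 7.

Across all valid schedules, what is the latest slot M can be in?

M is available from 5; M's own window allows nothing later than 7; downstream work caps M at 6.
M at 6 is achievable: H in 2, F in 3, M in 6, R in 7, Q in 1, A in 1, K in 2, B in 7.

6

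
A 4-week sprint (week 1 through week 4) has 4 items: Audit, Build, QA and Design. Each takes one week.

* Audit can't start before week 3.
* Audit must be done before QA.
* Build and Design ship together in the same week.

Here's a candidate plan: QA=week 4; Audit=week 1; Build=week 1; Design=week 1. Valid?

No — it violates: Audit can't start before week 3

Audit must be done before QA — holds.
Audit can't start before week 3 — violated.
Build and Design ship together in the same week — holds.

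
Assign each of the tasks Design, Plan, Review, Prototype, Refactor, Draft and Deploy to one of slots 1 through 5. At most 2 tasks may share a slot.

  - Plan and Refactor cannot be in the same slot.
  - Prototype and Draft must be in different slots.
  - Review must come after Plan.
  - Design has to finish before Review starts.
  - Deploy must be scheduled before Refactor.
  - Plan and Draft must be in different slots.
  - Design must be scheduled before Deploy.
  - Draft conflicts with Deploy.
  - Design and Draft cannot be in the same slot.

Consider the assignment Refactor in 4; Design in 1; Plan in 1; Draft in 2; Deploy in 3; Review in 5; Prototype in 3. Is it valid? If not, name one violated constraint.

Draft conflicts with Deploy — holds.
Design and Draft cannot be in the same slot — holds.
Prototype and Draft must be in different slots — holds.
Design has to finish before Review starts — holds.
Plan and Refactor cannot be in the same slot — holds.
Review must come after Plan — holds.
Design must be scheduled before Deploy — holds.
At most 2 tasks may share a slot — holds.
Deploy must be scheduled before Refactor — holds.
Plan and Draft must be in different slots — holds.

Yes, all constraints hold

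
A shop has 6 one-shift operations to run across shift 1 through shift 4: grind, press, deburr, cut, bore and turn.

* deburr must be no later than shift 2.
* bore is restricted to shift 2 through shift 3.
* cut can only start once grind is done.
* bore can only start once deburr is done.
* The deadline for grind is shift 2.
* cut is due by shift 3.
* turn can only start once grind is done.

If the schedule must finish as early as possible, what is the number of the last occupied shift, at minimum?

shift 2

The precedence chain requires at least 2 distinct shifts.
2 works (last occupied shift: shift 2): for example grind -> shift 1; bore -> shift 2; cut -> shift 2; turn -> shift 2; press -> shift 1; deburr -> shift 1.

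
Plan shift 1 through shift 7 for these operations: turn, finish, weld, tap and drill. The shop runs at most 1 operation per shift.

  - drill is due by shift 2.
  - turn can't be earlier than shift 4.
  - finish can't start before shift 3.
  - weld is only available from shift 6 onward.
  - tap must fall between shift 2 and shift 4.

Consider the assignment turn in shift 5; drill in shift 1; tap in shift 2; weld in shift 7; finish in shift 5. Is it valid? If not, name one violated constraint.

Invalid. The shop runs at most 1 operation per shift.

turn can't be earlier than shift 4 — holds.
weld is only available from shift 6 onward — holds.
tap must fall between shift 2 and shift 4 — holds.
The shop runs at most 1 operation per shift — violated.
drill is due by shift 2 — holds.
finish can't start before shift 3 — holds.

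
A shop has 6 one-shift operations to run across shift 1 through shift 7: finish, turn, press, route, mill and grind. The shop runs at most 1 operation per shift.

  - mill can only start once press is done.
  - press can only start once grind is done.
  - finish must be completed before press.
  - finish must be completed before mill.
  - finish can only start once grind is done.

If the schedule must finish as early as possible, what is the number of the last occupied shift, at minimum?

shift 6

The precedence chain requires at least 4 distinct shifts.
With at most 1 per shift and 6 operations, at least 6 shifts are needed.
6 works (last occupied shift: shift 6): for example press in shift 3; turn in shift 5; grind in shift 1; finish in shift 2; mill in shift 4; route in shift 6.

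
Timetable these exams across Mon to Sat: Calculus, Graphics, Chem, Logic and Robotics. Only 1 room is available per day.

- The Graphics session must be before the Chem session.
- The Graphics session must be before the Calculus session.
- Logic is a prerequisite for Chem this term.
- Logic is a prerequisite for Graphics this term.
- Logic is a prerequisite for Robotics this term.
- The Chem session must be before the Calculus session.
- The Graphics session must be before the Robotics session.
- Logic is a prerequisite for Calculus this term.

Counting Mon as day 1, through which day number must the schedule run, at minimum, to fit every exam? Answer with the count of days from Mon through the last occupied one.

5 days

The precedence chain requires at least 4 distinct days.
With at most 1 per day and 5 exams, at least 5 days are needed.
5 works (last occupied day: Fri): for example Logic -> Mon, Robotics -> Fri, Chem -> Wed, Graphics -> Tue, Calculus -> Thu.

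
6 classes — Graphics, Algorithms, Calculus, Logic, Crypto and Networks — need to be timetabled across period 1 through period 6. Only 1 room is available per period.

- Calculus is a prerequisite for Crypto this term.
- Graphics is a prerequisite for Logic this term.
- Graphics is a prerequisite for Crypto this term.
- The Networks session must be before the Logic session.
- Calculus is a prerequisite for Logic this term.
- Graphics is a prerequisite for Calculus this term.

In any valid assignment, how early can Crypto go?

Precedence pushes Crypto to at least period 3.
Crypto at period 3 is achievable: Networks=period 4; Calculus=period 2; Graphics=period 1; Logic=period 5; Algorithms=period 6; Crypto=period 3.

period 3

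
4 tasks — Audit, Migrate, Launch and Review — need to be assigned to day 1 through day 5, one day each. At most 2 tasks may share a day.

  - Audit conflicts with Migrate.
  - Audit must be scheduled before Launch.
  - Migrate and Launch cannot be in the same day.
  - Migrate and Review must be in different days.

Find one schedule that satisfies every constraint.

Launch in day 2; Audit in day 1; Review in day 1; Migrate in day 3

Checking: Audit(day 1) before Launch(day 2); Audit(day 1) != Migrate(day 3); Migrate(day 3) != Launch(day 2); Migrate(day 3) != Review(day 1); max 2 per day (cap 2).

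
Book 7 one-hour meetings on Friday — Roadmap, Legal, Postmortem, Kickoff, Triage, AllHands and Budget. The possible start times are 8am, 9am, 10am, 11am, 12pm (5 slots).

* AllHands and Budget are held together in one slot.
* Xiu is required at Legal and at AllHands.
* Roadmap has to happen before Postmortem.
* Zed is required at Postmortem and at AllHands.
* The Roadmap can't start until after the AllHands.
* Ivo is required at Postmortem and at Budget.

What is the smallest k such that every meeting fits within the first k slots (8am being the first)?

3 slots

The precedence chain requires at least 3 distinct slots.
3 works (last occupied slot: 10am): for example Legal -> 9am, Postmortem -> 10am, Budget -> 8am, AllHands -> 8am, Roadmap -> 9am, Kickoff -> 8am, Triage -> 8am.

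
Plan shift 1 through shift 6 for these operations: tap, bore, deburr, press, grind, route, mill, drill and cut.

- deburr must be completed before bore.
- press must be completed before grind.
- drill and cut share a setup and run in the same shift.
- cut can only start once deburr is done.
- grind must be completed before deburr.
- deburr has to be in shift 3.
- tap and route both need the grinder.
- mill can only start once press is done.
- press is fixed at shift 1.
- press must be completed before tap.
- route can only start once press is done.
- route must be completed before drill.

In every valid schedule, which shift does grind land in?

shift 2

press is fixed at shift 1 and must come before grind, so grind is at least shift 2.
deburr is fixed at shift 3 and must come after grind, so grind is at most shift 2.
So grind must be shift 2.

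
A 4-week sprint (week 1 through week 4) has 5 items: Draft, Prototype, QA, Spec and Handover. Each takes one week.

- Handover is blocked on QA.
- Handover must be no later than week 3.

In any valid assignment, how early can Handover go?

week 2

Precedence pushes Handover to at least week 2; Handover's own window allows nothing later than week 3.
Handover at week 2 is achievable: Prototype -> week 1; Draft -> week 1; Handover -> week 2; Spec -> week 1; QA -> week 1.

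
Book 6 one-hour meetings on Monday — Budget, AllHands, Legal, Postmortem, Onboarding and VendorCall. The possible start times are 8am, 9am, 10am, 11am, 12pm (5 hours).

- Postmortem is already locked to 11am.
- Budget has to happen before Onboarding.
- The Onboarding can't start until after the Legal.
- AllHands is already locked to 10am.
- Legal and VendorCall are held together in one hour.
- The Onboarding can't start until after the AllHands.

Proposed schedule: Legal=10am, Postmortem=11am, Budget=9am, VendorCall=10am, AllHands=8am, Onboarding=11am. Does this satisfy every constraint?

Budget has to happen before Onboarding — holds.
The Onboarding can't start until after the AllHands — holds.
The Onboarding can't start until after the Legal — holds.
AllHands is already locked to 10am — violated.
Postmortem is already locked to 11am — holds.
Legal and VendorCall are held together in one hour — holds.

Invalid. AllHands is already locked to 10am.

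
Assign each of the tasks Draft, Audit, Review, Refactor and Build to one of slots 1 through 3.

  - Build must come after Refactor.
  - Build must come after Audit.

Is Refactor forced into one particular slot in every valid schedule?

Refactor can be 1 (e.g. Build in 2; Review in 1; Refactor in 1; Audit in 1; Draft in 1) or 2 (e.g. Refactor=2; Review=1; Draft=1; Audit=1; Build=3).

No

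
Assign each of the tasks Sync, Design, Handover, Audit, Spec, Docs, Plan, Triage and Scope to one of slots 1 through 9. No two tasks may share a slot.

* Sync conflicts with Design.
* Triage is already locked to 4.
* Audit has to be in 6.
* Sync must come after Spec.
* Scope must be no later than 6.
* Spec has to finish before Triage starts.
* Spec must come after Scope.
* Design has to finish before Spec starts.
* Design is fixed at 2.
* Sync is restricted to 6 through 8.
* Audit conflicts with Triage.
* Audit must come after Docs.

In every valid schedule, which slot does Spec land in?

3

Design is fixed at 2 and must come before Spec, so Spec is at least 3.
Triage is fixed at 4 and must come after Spec, so Spec is at most 3.
So Spec must be 3.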